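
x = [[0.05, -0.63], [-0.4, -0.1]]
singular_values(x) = [0.64, 0.4]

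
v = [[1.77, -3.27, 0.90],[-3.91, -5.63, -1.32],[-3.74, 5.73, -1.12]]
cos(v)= [[-1.08, 0.0, -1.32], [0.17, 1.07, 0.24], [6.09, -0.64, 4.04]]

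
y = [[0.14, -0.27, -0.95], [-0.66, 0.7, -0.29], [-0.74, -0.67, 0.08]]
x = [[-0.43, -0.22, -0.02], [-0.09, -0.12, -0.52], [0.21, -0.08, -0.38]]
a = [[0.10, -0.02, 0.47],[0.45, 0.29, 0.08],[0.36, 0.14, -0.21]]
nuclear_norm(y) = 3.00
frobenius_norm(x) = 0.85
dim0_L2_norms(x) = [0.49, 0.26, 0.64]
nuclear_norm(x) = 1.27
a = x @ y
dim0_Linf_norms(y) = [0.74, 0.7, 0.95]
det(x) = 0.03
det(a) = -0.03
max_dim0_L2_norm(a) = 0.58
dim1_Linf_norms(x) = [0.43, 0.52, 0.38]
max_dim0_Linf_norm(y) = 0.95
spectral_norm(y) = 1.01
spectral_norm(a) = 0.66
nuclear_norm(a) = 1.27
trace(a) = 0.18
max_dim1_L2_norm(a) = 0.54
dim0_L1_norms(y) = [1.54, 1.64, 1.32]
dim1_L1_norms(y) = [1.36, 1.65, 1.49]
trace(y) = 0.92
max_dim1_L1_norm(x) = 0.73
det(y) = -1.00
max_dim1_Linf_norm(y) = 0.95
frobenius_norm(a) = 0.85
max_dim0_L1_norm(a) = 0.91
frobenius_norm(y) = 1.73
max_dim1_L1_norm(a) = 0.82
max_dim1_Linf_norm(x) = 0.52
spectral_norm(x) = 0.66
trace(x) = -0.93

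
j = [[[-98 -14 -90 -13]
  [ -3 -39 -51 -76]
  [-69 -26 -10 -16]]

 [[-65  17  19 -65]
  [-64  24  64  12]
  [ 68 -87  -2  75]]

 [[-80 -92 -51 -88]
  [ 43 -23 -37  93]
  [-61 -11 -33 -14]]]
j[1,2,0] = 68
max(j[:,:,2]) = 64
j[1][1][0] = -64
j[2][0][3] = -88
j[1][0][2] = 19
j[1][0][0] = -65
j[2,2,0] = -61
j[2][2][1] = -11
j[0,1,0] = -3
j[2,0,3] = -88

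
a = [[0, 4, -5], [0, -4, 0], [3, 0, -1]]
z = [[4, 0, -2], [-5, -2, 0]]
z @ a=[[-6, 16, -18], [0, -12, 25]]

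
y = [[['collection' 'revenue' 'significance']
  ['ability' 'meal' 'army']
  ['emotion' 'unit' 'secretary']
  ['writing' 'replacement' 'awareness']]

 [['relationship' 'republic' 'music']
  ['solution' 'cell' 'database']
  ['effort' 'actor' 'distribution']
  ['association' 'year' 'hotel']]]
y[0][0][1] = 'revenue'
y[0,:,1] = ['revenue', 'meal', 'unit', 'replacement']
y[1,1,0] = 'solution'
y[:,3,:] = [['writing', 'replacement', 'awareness'], ['association', 'year', 'hotel']]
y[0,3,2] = 'awareness'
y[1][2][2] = 'distribution'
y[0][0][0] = 'collection'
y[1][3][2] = 'hotel'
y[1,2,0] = 'effort'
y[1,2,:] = ['effort', 'actor', 'distribution']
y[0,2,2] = 'secretary'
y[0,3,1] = 'replacement'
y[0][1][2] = 'army'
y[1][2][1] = 'actor'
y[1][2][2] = 'distribution'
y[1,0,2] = 'music'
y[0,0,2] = 'significance'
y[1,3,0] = 'association'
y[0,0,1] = 'revenue'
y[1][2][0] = 'effort'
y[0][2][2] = 'secretary'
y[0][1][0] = 'ability'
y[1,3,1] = 'year'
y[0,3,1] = 'replacement'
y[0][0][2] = 'significance'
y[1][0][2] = 'music'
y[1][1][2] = 'database'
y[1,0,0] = 'relationship'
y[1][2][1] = 'actor'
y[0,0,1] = 'revenue'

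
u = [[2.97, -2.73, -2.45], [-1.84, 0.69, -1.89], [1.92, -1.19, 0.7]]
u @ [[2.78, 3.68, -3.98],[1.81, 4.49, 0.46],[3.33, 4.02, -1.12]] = [[-4.84, -11.18, -10.33], [-10.16, -11.27, 9.76], [5.51, 4.54, -8.97]]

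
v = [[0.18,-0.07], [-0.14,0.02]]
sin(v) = [[0.18, -0.07], [-0.14, 0.02]]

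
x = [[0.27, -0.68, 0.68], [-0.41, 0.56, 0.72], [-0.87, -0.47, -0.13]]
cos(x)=[[1.16, 0.44, 0.22],  [0.48, 0.91, 0.0],  [-0.06, -0.21, 1.49]]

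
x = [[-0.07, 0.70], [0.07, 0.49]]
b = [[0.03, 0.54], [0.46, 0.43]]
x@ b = [[0.32, 0.26], [0.23, 0.25]]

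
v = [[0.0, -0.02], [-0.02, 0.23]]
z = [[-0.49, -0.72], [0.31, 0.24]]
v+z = [[-0.49, -0.74], [0.29, 0.47]]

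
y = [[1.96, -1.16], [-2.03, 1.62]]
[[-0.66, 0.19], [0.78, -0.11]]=y @ [[-0.20, 0.22],[0.23, 0.21]]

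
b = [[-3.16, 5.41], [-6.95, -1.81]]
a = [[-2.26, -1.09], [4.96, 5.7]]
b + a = [[-5.42, 4.32], [-1.99, 3.89]]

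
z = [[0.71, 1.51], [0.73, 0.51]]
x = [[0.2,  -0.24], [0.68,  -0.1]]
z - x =[[0.51, 1.75],[0.05, 0.61]]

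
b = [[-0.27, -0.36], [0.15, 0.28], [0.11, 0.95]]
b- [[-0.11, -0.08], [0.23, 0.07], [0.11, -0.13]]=[[-0.16,-0.28], [-0.08,0.21], [0.0,1.08]]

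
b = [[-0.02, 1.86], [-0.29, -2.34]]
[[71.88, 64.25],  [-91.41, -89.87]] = b @ [[3.10, 28.7], [38.68, 34.85]]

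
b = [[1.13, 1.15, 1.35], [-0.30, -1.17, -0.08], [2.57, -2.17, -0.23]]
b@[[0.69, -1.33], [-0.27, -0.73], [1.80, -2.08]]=[[2.9,-5.15], [-0.04,1.42], [1.95,-1.36]]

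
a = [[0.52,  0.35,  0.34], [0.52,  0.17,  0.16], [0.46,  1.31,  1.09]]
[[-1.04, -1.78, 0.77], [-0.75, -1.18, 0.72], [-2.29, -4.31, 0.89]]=a@[[-0.95,-1.23,1.31],[-0.61,-0.51,0.04],[-0.97,-2.82,0.22]]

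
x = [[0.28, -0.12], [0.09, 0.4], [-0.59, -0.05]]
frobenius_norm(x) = 0.78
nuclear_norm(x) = 1.08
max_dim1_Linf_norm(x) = 0.59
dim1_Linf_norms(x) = [0.28, 0.4, 0.59]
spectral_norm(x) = 0.66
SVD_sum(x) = [[0.26, 0.03], [0.14, 0.02], [-0.59, -0.07]] + [[0.02, -0.15], [-0.05, 0.38], [-0.00, 0.02]]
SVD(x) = [[-0.40, 0.37], [-0.21, -0.93], [0.89, -0.05]] @ diag([0.6621858453578896, 0.4159445951177357]) @ [[-0.99,-0.12], [0.12,-0.99]]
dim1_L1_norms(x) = [0.4, 0.49, 0.64]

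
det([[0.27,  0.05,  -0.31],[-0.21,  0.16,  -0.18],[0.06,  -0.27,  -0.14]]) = -0.036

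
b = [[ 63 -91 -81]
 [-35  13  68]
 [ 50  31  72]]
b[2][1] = 31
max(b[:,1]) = 31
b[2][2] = 72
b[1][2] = 68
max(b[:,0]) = 63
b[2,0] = 50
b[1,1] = 13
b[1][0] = -35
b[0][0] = 63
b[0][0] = 63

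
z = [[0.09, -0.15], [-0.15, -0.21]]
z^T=[[0.09, -0.15], [-0.15, -0.21]]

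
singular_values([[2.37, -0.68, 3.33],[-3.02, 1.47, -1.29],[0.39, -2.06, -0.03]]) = [5.34, 2.2, 1.09]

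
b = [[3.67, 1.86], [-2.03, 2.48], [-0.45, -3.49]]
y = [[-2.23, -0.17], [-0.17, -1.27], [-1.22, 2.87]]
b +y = [[1.44, 1.69], [-2.20, 1.21], [-1.67, -0.62]]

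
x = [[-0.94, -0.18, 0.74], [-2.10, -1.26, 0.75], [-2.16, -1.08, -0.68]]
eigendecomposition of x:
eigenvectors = [[(0.02+0.31j), 0.02-0.31j, 0.43+0.00j], [(-0.44+0.4j), -0.44-0.40j, -0.89+0.00j], [(-0.74+0j), (-0.74-0j), (0.12+0j)]]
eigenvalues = [(-1.26+1.49j), (-1.26-1.49j), (-0.35+0j)]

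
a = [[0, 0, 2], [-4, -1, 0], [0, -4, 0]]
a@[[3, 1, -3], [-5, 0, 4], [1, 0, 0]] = [[2, 0, 0], [-7, -4, 8], [20, 0, -16]]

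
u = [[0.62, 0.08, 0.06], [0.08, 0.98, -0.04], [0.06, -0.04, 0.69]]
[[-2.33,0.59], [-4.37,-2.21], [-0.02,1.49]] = u @ [[-3.22,1.05], [-4.20,-2.26], [0.01,1.94]]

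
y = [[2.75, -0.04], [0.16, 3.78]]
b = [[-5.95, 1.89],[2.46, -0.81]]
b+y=[[-3.2, 1.85], [2.62, 2.97]]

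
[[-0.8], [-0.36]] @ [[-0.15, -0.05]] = [[0.12, 0.04], [0.05, 0.02]]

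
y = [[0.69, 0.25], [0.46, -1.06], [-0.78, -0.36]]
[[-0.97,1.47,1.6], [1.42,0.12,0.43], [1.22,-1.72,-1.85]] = y @ [[-0.79, 1.88, 2.13], [-1.68, 0.7, 0.52]]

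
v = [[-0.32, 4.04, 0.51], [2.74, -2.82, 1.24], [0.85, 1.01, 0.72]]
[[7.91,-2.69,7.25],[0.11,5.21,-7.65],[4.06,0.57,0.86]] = v@[[2.18,0.07,-1.51], [2.12,-0.91,1.58], [0.09,1.98,0.76]]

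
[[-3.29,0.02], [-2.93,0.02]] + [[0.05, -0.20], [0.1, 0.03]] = [[-3.24, -0.18], [-2.83, 0.05]]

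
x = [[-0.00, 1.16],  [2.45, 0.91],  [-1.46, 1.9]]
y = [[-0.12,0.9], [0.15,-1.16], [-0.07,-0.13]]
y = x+[[-0.12,  -0.26], [-2.30,  -2.07], [1.39,  -2.03]]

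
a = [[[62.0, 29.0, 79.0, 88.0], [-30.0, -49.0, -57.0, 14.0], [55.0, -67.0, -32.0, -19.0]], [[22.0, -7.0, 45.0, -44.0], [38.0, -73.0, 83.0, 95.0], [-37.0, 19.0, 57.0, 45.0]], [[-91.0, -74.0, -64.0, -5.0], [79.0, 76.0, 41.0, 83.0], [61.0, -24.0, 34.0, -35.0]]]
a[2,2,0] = 61.0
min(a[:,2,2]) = -32.0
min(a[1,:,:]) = -73.0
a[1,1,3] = 95.0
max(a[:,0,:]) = 88.0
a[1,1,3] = 95.0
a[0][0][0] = 62.0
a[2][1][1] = 76.0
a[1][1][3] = 95.0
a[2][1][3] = 83.0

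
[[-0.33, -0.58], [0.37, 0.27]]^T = [[-0.33, 0.37], [-0.58, 0.27]]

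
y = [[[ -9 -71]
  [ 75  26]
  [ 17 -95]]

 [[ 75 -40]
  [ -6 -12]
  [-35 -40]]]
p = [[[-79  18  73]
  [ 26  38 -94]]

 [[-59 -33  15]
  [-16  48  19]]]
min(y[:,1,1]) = -12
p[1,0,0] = -59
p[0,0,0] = -79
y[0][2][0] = 17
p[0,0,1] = 18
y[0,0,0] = -9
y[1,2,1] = -40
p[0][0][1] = 18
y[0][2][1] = -95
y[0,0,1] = -71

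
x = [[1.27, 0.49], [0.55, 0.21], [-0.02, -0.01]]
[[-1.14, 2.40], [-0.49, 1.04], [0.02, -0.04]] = x @ [[-0.27, 2.01], [-1.62, -0.31]]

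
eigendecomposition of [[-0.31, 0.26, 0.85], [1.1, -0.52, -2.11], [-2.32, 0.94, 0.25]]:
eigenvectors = [[(0.37+0j),0.28-0.00j,(0.28+0j)], [0.92+0.00j,(-0.7+0j),(-0.7-0j)], [(-0.09+0j),(0.2+0.63j),(0.2-0.63j)]]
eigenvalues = [(0.13+0j), (-0.35+1.89j), (-0.35-1.89j)]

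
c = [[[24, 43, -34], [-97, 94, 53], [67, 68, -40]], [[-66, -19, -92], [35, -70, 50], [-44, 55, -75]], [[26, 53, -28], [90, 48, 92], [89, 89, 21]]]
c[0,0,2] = -34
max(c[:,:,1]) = 94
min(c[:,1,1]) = -70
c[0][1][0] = -97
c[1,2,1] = 55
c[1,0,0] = -66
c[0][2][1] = 68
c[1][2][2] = -75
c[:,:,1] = [[43, 94, 68], [-19, -70, 55], [53, 48, 89]]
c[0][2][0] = 67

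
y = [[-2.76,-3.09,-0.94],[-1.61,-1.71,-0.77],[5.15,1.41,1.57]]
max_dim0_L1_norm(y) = 9.52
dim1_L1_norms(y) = [6.79, 4.09, 8.13]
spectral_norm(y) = 7.15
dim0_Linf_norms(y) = [5.15, 3.09, 1.57]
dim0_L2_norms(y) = [6.06, 3.8, 1.99]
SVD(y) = [[-0.56, -0.67, 0.48],[-0.33, -0.35, -0.88],[0.76, -0.65, -0.03]] @ diag([7.149431155012644, 1.9958497066544514, 0.19004764713593714]) @ [[0.84, 0.47, 0.28], [-0.47, 0.88, -0.06], [-0.27, -0.08, 0.96]]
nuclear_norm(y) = 9.34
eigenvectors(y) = [[0.6, -0.03, -0.42], [0.28, -0.25, -0.02], [-0.75, 0.97, 0.91]]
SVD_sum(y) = [[-3.37,-1.9,-1.11], [-1.98,-1.12,-0.65], [4.53,2.55,1.49]] + [[0.64, -1.18, 0.08], [0.33, -0.61, 0.04], [0.62, -1.14, 0.08]] + [[-0.02, -0.01, 0.09], [0.05, 0.01, -0.16], [0.00, 0.00, -0.01]]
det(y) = 2.71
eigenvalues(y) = [-3.05, 1.02, -0.87]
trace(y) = -2.90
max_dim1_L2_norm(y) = 5.57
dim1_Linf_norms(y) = [3.09, 1.71, 5.15]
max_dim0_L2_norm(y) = 6.06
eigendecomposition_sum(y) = [[-2.50, -4.45, -1.25], [-1.19, -2.13, -0.60], [3.15, 5.61, 1.58]] + [[-0.05, 0.05, -0.02], [-0.41, 0.37, -0.19], [1.56, -1.40, 0.71]] + [[-0.2, 1.31, 0.34],[-0.01, 0.05, 0.01],[0.43, -2.80, -0.72]]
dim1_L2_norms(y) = [4.25, 2.47, 5.57]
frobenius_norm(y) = 7.43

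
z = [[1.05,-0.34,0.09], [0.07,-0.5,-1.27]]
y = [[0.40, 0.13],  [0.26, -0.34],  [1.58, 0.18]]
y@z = [[0.43, -0.20, -0.13],[0.25, 0.08, 0.46],[1.67, -0.63, -0.09]]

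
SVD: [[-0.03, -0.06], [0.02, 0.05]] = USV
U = [[-0.78, 0.63], [0.63, 0.78]]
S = [0.09, 0.0]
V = [[0.42, 0.91], [-0.91, 0.42]]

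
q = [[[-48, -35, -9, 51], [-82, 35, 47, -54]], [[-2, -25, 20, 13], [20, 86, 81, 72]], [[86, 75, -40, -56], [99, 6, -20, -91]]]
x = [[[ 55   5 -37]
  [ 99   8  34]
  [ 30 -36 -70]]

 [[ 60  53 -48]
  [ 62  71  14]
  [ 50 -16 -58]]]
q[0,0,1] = -35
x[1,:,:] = [[60, 53, -48], [62, 71, 14], [50, -16, -58]]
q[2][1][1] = 6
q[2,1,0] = 99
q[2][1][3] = -91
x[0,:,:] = [[55, 5, -37], [99, 8, 34], [30, -36, -70]]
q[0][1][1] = 35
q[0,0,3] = 51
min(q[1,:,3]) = 13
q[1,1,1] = 86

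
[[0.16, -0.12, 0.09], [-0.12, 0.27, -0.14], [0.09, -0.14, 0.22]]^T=[[0.16,-0.12,0.09],[-0.12,0.27,-0.14],[0.09,-0.14,0.22]]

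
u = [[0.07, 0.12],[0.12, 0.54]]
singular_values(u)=[0.57, 0.04]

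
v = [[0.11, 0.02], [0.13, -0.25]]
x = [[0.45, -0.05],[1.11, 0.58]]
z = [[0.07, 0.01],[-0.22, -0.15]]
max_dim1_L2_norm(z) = 0.27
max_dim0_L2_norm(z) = 0.23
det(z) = -0.01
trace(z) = -0.08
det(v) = -0.03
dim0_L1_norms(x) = [1.56, 0.63]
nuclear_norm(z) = 0.30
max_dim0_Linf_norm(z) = 0.22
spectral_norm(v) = 0.28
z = v @ x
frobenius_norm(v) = 0.30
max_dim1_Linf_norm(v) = 0.25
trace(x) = 1.03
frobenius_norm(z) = 0.28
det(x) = 0.32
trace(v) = -0.14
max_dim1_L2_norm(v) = 0.28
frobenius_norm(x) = 1.33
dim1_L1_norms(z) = [0.08, 0.37]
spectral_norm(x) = 1.31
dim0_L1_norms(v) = [0.24, 0.27]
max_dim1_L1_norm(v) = 0.38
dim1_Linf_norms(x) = [0.45, 1.11]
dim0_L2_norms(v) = [0.17, 0.25]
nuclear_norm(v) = 0.39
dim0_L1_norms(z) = [0.29, 0.16]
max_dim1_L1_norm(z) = 0.37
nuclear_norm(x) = 1.55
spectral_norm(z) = 0.27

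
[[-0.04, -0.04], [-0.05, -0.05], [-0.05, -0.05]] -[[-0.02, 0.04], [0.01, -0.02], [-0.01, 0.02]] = [[-0.02, -0.08], [-0.06, -0.03], [-0.04, -0.07]]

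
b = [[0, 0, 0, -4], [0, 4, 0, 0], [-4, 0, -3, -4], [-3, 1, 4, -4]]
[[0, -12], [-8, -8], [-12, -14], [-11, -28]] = b@[[3, 2], [-2, -2], [0, -2], [0, 3]]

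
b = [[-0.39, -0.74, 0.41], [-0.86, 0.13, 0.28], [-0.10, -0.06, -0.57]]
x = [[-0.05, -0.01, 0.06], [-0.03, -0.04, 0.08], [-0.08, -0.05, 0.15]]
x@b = [[0.02, 0.03, -0.06], [0.04, 0.01, -0.07], [0.06, 0.04, -0.13]]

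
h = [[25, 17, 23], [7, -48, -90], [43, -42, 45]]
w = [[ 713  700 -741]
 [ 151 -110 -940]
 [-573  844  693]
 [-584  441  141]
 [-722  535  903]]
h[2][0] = 43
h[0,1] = 17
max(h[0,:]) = 25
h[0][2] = 23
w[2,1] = 844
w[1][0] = 151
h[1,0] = 7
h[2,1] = -42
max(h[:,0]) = 43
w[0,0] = 713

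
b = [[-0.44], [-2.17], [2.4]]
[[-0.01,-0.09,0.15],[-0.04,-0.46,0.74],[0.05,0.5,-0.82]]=b @ [[0.02, 0.21, -0.34]]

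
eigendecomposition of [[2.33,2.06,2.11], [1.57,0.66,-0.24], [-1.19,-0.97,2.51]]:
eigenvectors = [[-0.06-0.63j, -0.06+0.63j, (-0.6+0j)], [-0.27-0.25j, (-0.27+0.25j), 0.80+0.00j], [(0.68+0j), (0.68-0j), (0.02+0j)]]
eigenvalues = [(3.01+1.46j), (3.01-1.46j), (-0.52+0j)]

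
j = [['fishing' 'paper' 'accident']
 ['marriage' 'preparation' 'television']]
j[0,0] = 'fishing'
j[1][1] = 'preparation'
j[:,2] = ['accident', 'television']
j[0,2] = 'accident'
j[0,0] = 'fishing'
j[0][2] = 'accident'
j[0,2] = 'accident'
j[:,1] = ['paper', 'preparation']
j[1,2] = 'television'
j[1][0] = 'marriage'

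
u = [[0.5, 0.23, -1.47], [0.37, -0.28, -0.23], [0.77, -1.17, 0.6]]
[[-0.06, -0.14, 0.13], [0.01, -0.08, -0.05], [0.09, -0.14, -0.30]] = u@[[0.14, -0.14, -0.05], [0.07, 0.06, 0.18], [0.1, 0.06, -0.08]]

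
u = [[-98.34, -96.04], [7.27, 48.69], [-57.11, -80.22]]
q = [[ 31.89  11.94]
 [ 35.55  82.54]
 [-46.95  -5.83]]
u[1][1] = 48.69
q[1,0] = 35.55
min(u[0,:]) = -98.34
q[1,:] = [35.55, 82.54]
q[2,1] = -5.83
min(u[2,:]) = -80.22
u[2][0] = -57.11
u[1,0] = 7.27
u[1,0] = 7.27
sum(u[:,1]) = -127.57000000000001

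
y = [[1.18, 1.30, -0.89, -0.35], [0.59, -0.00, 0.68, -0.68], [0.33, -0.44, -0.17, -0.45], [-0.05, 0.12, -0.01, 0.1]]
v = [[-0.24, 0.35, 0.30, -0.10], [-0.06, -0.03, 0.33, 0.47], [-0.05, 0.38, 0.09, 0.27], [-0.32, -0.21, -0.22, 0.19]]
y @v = [[-0.20, 0.11, 0.78, 0.19], [0.04, 0.61, 0.39, -0.0], [0.1, 0.16, 0.04, -0.37], [-0.03, -0.05, 0.00, 0.08]]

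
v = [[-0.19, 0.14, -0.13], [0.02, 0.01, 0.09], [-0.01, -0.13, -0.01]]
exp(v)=[[0.83, 0.14, -0.11], [0.02, 1.01, 0.09], [-0.01, -0.13, 0.98]]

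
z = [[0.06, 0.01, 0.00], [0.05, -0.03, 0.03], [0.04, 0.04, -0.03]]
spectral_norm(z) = 0.09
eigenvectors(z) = [[0.70, 0.10, 0.06], [0.51, -0.64, -0.69], [0.50, -0.76, 0.72]]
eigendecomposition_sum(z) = [[0.06, 0.01, 0.0],[0.04, 0.01, 0.00],[0.04, 0.01, 0.0]] + [[-0.0, 0.00, 0.0], [0.00, -0.0, -0.00], [0.00, -0.00, -0.0]] + [[-0.00,0.00,-0.00], [0.0,-0.03,0.03], [-0.00,0.04,-0.03]]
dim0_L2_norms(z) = [0.09, 0.05, 0.04]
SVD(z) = [[-0.69, 0.02, -0.72], [-0.52, -0.72, 0.47], [-0.51, 0.70, 0.51]] @ diag([0.08828583546830684, 0.06559875216289786, 0.001554017481807381]) @ [[-0.99, -0.13, -0.0], [-0.10, 0.76, -0.65], [0.09, -0.64, -0.76]]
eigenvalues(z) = [0.07, -0.0, -0.07]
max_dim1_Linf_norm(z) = 0.06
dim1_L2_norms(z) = [0.06, 0.07, 0.06]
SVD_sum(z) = [[0.06, 0.01, 0.00], [0.05, 0.01, 0.0], [0.04, 0.01, 0.00]] + [[-0.00, 0.00, -0.00], [0.00, -0.04, 0.03], [-0.00, 0.03, -0.03]] + [[-0.0, 0.00, 0.0], [0.00, -0.0, -0.00], [0.00, -0.0, -0.0]]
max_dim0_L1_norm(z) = 0.15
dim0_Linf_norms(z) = [0.06, 0.04, 0.03]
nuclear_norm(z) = 0.16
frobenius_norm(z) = 0.11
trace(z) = 0.00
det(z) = 0.00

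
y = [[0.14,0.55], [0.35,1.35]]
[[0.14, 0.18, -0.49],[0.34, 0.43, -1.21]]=y@[[0.48,  -0.07,  -0.37],  [0.13,  0.34,  -0.8]]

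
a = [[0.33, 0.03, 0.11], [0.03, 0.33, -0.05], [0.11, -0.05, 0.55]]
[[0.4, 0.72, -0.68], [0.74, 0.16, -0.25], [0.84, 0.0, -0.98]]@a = [[0.08, 0.28, -0.37], [0.22, 0.09, -0.06], [0.17, 0.07, -0.45]]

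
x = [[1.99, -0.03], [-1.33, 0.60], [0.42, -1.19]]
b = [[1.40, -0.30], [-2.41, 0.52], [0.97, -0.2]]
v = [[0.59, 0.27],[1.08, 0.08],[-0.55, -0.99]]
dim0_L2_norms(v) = [1.35, 1.03]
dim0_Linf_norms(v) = [1.08, 0.99]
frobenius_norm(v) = 1.70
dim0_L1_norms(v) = [2.22, 1.34]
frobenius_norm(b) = 3.02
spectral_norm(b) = 3.02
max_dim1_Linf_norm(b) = 2.41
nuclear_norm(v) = 2.27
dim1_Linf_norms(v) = [0.59, 1.08, 0.99]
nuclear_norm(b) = 3.03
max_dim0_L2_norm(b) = 2.95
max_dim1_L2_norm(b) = 2.47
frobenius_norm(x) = 2.77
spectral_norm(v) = 1.52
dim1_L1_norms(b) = [1.7, 2.93, 1.17]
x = b + v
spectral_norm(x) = 2.51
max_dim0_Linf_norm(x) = 1.99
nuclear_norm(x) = 3.68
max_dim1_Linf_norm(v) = 1.08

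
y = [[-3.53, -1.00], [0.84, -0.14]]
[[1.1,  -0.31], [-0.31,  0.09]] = y @ [[-0.35,0.1], [0.14,-0.04]]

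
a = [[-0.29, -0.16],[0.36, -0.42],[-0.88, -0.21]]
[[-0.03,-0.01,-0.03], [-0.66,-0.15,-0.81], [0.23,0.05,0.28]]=a @ [[-0.53, -0.12, -0.64],[1.12, 0.25, 1.37]]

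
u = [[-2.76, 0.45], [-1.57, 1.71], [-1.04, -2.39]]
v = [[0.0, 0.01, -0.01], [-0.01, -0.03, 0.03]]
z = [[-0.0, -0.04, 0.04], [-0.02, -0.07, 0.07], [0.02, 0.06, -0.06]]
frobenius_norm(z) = 0.14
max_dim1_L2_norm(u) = 2.8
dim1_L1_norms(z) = [0.08, 0.16, 0.14]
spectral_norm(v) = 0.05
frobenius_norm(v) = 0.05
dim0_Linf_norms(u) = [2.76, 2.39]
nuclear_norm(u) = 6.30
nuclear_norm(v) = 0.05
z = u @ v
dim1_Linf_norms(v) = [0.01, 0.03]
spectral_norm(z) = 0.14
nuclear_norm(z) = 0.16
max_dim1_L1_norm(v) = 0.07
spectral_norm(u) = 3.44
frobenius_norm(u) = 4.47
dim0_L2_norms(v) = [0.01, 0.03, 0.03]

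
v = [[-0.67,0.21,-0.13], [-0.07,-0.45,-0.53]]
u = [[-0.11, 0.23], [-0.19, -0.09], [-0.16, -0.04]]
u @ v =[[0.06, -0.13, -0.11], [0.13, 0.0, 0.07], [0.11, -0.02, 0.04]]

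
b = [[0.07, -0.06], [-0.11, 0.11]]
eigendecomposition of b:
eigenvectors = [[-0.69,  0.5], [-0.73,  -0.87]]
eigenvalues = [0.01, 0.17]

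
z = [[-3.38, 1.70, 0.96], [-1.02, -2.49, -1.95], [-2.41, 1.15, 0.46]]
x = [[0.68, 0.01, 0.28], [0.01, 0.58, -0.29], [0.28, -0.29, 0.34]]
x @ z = [[-2.98, 1.45, 0.76], [0.07, -1.76, -1.25], [-1.47, 1.59, 0.99]]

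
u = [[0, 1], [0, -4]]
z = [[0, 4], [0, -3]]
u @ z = [[0, -3], [0, 12]]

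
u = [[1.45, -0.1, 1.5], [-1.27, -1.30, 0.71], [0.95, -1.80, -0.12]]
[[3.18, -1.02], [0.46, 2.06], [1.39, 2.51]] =u@[[0.81, -0.32], [-0.43, -1.53], [1.31, -0.47]]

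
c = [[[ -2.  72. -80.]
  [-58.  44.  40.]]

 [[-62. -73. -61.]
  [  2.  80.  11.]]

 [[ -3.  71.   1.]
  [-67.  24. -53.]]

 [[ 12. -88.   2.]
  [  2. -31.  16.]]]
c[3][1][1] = -31.0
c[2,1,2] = -53.0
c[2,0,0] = -3.0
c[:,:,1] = [[72.0, 44.0], [-73.0, 80.0], [71.0, 24.0], [-88.0, -31.0]]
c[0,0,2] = -80.0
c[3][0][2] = 2.0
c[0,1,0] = -58.0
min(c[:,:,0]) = -67.0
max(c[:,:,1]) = 80.0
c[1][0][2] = -61.0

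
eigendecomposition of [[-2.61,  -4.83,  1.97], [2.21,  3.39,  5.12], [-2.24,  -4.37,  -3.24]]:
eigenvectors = [[-0.68+0.00j, -0.68-0.00j, -0.90+0.00j], [0.10+0.54j, (0.1-0.54j), 0.42+0.00j], [(-0.31-0.36j), (-0.31+0.36j), 0.07+0.00j]]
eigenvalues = [(-0.97+4.91j), (-0.97-4.91j), (-0.52+0j)]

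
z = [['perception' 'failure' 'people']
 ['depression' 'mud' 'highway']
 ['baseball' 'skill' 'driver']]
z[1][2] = 'highway'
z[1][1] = 'mud'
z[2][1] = 'skill'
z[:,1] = ['failure', 'mud', 'skill']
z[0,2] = 'people'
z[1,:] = ['depression', 'mud', 'highway']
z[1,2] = 'highway'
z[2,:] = ['baseball', 'skill', 'driver']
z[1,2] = 'highway'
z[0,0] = 'perception'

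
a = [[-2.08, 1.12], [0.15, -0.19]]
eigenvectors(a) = [[-1.0, -0.49], [0.08, -0.87]]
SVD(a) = [[-1.00, 0.09], [0.09, 1.0]] @ diag([2.372810920993237, 0.09575141364609706]) @ [[0.88, -0.48], [-0.48, -0.88]]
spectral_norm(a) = 2.37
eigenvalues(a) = [-2.17, -0.1]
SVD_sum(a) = [[-2.08, 1.13], [0.20, -0.11]] + [[-0.0,  -0.01], [-0.05,  -0.08]]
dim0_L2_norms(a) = [2.09, 1.14]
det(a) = 0.23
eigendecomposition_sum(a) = [[-2.08,1.18], [0.16,-0.09]] + [[-0.00, -0.06], [-0.01, -0.10]]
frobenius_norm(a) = 2.37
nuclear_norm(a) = 2.47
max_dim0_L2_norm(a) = 2.09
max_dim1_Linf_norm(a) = 2.08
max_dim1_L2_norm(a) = 2.36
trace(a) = -2.27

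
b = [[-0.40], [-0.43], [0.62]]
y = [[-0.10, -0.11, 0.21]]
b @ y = [[0.04,0.04,-0.08], [0.04,0.05,-0.09], [-0.06,-0.07,0.13]]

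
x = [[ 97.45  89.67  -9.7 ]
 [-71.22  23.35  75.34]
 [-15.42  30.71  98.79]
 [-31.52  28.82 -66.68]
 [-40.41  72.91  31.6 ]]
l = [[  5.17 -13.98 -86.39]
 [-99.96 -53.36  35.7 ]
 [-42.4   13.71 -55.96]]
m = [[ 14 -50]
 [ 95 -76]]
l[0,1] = -13.98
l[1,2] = 35.7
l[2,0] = -42.4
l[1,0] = -99.96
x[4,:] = [-40.41, 72.91, 31.6]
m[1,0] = 95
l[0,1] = -13.98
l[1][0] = -99.96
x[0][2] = -9.7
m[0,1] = -50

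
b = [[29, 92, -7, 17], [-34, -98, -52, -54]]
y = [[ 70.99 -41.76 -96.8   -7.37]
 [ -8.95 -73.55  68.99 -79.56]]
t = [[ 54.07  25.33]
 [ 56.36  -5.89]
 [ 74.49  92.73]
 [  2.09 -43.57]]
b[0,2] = -7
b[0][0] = 29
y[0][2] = -96.8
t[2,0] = 74.49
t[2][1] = 92.73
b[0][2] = -7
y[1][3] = -79.56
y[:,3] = [-7.37, -79.56]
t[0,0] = 54.07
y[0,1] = -41.76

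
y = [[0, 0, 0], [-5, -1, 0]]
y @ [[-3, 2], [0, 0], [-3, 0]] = [[0, 0], [15, -10]]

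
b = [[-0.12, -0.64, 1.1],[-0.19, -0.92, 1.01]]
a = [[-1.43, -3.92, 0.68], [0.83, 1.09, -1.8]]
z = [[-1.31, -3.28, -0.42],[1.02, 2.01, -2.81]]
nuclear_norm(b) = 2.07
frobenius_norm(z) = 5.06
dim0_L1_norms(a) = [2.26, 5.01, 2.48]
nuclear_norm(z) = 6.89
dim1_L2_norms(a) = [4.23, 2.26]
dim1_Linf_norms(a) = [3.92, 1.8]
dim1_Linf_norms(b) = [1.1, 1.01]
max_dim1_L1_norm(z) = 5.84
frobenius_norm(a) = 4.79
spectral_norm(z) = 4.42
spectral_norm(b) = 1.87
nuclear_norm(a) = 6.06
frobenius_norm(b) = 1.88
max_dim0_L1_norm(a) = 5.01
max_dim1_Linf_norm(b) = 1.1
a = z + b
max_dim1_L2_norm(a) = 4.23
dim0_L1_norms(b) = [0.31, 1.56, 2.11]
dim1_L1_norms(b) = [1.86, 2.12]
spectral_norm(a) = 4.55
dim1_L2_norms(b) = [1.28, 1.38]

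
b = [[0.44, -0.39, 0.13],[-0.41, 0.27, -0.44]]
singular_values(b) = [0.86, 0.23]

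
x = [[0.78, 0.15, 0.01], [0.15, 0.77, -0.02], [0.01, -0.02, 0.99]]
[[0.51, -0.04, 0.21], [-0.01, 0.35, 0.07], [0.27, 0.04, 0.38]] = x @ [[0.68, -0.14, 0.26], [-0.14, 0.48, 0.05], [0.26, 0.05, 0.38]]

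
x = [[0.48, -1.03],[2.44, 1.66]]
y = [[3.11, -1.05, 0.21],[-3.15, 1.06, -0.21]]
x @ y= [[4.74, -1.6, 0.32], [2.36, -0.8, 0.16]]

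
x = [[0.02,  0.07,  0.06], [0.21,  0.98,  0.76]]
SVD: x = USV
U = [[-0.07, -1.0], [-1.0, 0.07]]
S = [1.26, 0.01]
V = [[-0.17,-0.78,-0.6], [-0.68,0.53,-0.5]]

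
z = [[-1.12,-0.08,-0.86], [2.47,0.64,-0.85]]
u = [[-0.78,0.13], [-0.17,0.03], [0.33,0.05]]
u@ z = [[1.19, 0.15, 0.56], [0.26, 0.03, 0.12], [-0.25, 0.01, -0.33]]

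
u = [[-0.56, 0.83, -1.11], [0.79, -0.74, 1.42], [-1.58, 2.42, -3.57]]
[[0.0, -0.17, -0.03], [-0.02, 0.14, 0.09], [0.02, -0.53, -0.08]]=u @ [[0.00, -0.19, 0.22], [-0.05, -0.18, 0.08], [-0.04, 0.11, -0.02]]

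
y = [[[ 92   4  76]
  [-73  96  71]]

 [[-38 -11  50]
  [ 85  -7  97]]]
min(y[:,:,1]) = -11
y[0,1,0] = -73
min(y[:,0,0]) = -38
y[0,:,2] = [76, 71]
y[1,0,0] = -38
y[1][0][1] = -11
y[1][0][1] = -11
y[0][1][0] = -73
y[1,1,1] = -7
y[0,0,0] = 92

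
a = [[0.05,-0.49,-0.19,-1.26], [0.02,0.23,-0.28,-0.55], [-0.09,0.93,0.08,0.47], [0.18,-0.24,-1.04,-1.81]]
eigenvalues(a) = [-1.14, 0.24, -0.0, -0.54]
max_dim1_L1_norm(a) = 3.27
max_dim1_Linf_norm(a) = 1.81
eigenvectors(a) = [[0.68, -0.60, 0.98, -0.83], [0.18, -0.33, 0.09, -0.13], [-0.32, -0.66, 0.19, 0.37], [0.63, 0.32, -0.02, -0.4]]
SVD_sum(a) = [[0.10, -0.32, -0.51, -1.17], [0.04, -0.13, -0.21, -0.48], [-0.05, 0.17, 0.26, 0.60], [0.16, -0.50, -0.80, -1.84]] + [[0.0, -0.24, 0.09, 0.03], [-0.01, 0.34, -0.13, -0.04], [-0.02, 0.73, -0.28, -0.08], [-0.01, 0.3, -0.12, -0.03]] + [[-0.05, 0.07, 0.22, -0.12], [-0.01, 0.02, 0.06, -0.03], [-0.02, 0.03, 0.1, -0.05], [0.03, -0.04, -0.12, 0.07]] + [[-0.00, -0.00, -0.0, 0.00],  [0.0, 0.0, 0.00, -0.00],  [-0.0, -0.00, -0.0, 0.0],  [-0.0, -0.0, -0.0, 0.00]]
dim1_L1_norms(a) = [1.99, 1.08, 1.57, 3.27]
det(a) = -0.00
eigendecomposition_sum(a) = [[0.26, 1.10, -2.26, -3.0],[0.07, 0.28, -0.58, -0.77],[-0.13, -0.52, 1.07, 1.42],[0.24, 1.01, -2.08, -2.76]] + [[-0.04, 0.48, -0.04, -0.11], [-0.02, 0.27, -0.02, -0.06], [-0.04, 0.52, -0.05, -0.13], [0.02, -0.25, 0.02, 0.06]] + [[-0.00, 0.01, -0.01, -0.00],[-0.0, 0.0, -0.00, -0.0],[-0.00, 0.0, -0.0, -0.0],[0.0, -0.00, 0.0, 0.00]] + [[-0.17, -2.08, 2.12, 1.86], [-0.03, -0.32, 0.32, 0.29], [0.08, 0.92, -0.94, -0.83], [-0.08, -0.99, 1.01, 0.89]]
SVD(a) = [[-0.5, 0.27, 0.8, -0.19], [-0.21, -0.38, 0.21, 0.88], [0.26, -0.82, 0.35, -0.38], [-0.8, -0.34, -0.44, -0.23]] @ diag([2.607780909301355, 0.9665082994444634, 0.3374020846350276, 0.0005191072211302517]) @ [[-0.08,0.24,0.38,0.89], [0.02,-0.93,0.35,0.10], [-0.2,0.26,0.83,-0.45], [0.98,0.09,0.19,-0.03]]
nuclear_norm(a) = 3.91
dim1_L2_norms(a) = [1.37, 0.66, 1.05, 2.11]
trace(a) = -1.45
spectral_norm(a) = 2.61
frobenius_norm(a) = 2.80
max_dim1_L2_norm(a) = 2.11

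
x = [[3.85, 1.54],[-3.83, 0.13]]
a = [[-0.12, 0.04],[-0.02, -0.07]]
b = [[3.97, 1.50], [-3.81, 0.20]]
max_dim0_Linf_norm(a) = 0.12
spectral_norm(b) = 5.59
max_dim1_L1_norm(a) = 0.16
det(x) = 6.40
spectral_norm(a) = 0.13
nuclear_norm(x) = 6.68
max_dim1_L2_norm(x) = 4.15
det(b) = 6.51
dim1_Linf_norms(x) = [3.85, 3.83]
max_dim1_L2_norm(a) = 0.13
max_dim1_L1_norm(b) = 5.47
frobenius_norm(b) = 5.71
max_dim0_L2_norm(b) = 5.5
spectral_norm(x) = 5.53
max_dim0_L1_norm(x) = 7.68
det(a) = 0.01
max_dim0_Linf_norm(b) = 3.97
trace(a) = -0.19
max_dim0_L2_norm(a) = 0.12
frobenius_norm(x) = 5.65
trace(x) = 3.98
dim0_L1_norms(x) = [7.68, 1.67]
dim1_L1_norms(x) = [5.39, 3.96]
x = b + a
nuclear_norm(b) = 6.75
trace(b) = 4.17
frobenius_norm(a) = 0.15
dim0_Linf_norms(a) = [0.12, 0.07]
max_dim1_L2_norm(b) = 4.24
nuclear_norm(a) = 0.20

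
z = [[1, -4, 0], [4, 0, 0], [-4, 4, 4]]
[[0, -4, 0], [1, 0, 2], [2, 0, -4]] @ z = [[-16, 0, 0], [-7, 4, 8], [18, -24, -16]]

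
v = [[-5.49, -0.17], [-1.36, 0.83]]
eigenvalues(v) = [-5.53, 0.87]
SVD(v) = [[-0.97, -0.24],[-0.24, 0.97]] @ diag([5.656051815862843, 0.8465092180683278]) @ [[1.00,-0.01], [0.01,1.0]]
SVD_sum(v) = [[-5.49,  0.03],[-1.37,  0.01]] + [[-0.00, -0.20], [0.01, 0.82]]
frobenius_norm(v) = 5.72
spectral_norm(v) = 5.66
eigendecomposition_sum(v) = [[-5.49, -0.15],[-1.18, -0.03]] + [[0.0,-0.02], [-0.18,0.86]]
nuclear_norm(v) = 6.50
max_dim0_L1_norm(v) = 6.85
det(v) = -4.79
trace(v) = -4.66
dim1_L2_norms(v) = [5.49, 1.59]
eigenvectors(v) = [[-0.98, 0.03],[-0.21, -1.00]]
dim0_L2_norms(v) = [5.66, 0.85]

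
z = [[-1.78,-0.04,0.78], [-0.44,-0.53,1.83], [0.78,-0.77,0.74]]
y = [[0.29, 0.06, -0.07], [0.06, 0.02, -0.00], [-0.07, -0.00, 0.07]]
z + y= [[-1.49, 0.02, 0.71], [-0.38, -0.51, 1.83], [0.71, -0.77, 0.81]]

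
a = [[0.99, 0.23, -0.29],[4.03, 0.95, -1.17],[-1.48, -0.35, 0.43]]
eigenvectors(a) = [[-0.22+0.00j, (-0.32+0.08j), (-0.32-0.08j)], [-0.91+0.00j, 0.73+0.00j, (0.73-0j)], [(0.34+0j), (-0.52+0.28j), (-0.52-0.28j)]]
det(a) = 0.00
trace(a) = 2.37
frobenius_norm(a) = 4.70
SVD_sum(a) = [[0.99, 0.23, -0.29],  [4.03, 0.95, -1.17],  [-1.48, -0.35, 0.43]] + [[0.0, -0.00, -0.00], [-0.0, 0.0, 0.0], [0.00, -0.0, -0.00]] + [[-0.0, 0.0, -0.00], [0.0, -0.0, 0.00], [0.0, -0.0, 0.00]]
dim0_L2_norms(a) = [4.41, 1.04, 1.28]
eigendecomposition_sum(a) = [[0.99+0.00j, 0.23+0.00j, -0.29+0.00j], [4.04+0.00j, (0.95+0j), -1.18+0.00j], [(-1.48+0j), -0.35+0.00j, (0.43+0j)]] + [[-0j, -0.00+0.00j, (-0+0j)], [-0.00-0.00j, -0j, -0j], [-0j, (-0+0j), (-0+0j)]] + [[0j, -0.00-0.00j, -0.00-0.00j], [(-0+0j), 0.00+0.00j, 0j], [0j, -0.00-0.00j, (-0-0j)]]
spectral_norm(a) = 4.70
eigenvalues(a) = [(2.37+0j), 0j, -0j]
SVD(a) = [[-0.22, -0.96, 0.16], [-0.91, 0.15, -0.37], [0.34, -0.23, -0.91]] @ diag([4.7039537970018, 0.00424666224162491, 0.0008009570244587363]) @ [[-0.94, -0.22, 0.27], [-0.03, 0.82, 0.57], [-0.35, 0.53, -0.77]]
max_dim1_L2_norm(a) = 4.3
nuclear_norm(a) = 4.71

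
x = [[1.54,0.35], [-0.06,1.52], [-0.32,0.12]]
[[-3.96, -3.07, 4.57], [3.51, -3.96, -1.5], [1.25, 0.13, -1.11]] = x @ [[-3.07, -1.39, 3.16], [2.19, -2.66, -0.86]]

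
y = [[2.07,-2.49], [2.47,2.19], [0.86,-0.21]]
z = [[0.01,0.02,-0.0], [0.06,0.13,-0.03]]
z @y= [[0.07, 0.02], [0.42, 0.14]]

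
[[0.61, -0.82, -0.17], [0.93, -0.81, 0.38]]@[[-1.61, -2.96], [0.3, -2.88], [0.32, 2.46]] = [[-1.28, 0.14], [-1.62, 0.51]]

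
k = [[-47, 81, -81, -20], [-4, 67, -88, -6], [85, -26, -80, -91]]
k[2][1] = -26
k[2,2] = -80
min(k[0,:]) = -81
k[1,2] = -88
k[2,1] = -26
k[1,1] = 67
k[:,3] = [-20, -6, -91]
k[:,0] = [-47, -4, 85]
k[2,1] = -26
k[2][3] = -91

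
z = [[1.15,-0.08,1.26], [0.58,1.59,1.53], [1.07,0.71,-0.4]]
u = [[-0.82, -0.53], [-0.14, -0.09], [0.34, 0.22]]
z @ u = [[-0.5, -0.33],[-0.18, -0.11],[-1.11, -0.72]]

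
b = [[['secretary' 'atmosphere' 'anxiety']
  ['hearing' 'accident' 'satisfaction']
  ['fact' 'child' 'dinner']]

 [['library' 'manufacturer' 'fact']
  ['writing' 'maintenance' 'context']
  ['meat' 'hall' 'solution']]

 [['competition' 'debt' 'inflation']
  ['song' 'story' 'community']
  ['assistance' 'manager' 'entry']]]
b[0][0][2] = 'anxiety'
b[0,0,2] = 'anxiety'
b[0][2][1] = 'child'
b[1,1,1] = 'maintenance'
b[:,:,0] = [['secretary', 'hearing', 'fact'], ['library', 'writing', 'meat'], ['competition', 'song', 'assistance']]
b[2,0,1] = 'debt'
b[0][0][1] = 'atmosphere'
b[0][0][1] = 'atmosphere'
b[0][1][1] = 'accident'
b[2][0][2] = 'inflation'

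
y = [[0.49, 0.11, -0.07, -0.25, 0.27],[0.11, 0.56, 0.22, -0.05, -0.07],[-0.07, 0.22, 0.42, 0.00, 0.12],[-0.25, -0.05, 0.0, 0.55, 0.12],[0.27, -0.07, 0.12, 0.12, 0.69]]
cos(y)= [[0.82, -0.04, 0.01, 0.11, -0.13], [-0.04, 0.82, -0.09, 0.04, 0.02], [0.01, -0.09, 0.88, -0.01, -0.05], [0.11, 0.04, -0.01, 0.82, -0.04], [-0.13, 0.02, -0.05, -0.04, 0.73]]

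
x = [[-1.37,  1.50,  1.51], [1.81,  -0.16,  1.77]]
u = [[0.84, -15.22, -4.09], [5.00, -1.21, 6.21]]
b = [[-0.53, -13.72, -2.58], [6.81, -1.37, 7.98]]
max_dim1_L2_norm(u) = 15.78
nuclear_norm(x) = 5.07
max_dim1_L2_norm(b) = 13.97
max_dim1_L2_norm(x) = 2.54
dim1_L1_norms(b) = [16.83, 16.16]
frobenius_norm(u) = 17.72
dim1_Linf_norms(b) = [13.72, 7.98]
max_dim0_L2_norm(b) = 13.79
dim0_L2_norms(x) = [2.27, 1.51, 2.33]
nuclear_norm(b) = 24.55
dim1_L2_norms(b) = [13.97, 10.58]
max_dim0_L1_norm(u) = 16.43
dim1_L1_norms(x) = [4.38, 3.74]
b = x + u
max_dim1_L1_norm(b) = 16.83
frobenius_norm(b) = 17.52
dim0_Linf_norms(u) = [5.0, 15.22, 6.21]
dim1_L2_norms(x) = [2.53, 2.54]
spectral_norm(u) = 15.78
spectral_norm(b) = 13.98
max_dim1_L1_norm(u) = 20.15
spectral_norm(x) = 2.54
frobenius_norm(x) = 3.58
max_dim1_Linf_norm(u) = 15.22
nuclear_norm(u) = 23.85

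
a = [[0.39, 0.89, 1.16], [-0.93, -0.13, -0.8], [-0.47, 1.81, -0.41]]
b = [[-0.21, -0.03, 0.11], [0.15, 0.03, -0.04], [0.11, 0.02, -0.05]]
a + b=[[0.18, 0.86, 1.27], [-0.78, -0.10, -0.84], [-0.36, 1.83, -0.46]]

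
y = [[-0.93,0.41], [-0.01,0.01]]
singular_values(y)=[1.02, 0.01]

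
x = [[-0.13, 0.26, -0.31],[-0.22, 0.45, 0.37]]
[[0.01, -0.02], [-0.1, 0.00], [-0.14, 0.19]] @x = [[0.0,-0.01,-0.01], [0.01,-0.03,0.03], [-0.02,0.05,0.11]]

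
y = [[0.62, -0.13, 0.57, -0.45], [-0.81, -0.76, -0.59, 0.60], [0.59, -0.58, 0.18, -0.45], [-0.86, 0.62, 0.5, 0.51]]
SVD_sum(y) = [[0.70, -0.1, 0.21, -0.49], [-0.81, 0.12, -0.25, 0.57], [0.65, -0.09, 0.20, -0.45], [-0.72, 0.1, -0.22, 0.5]] + [[-0.01,0.15,0.10,-0.0], [0.06,-0.75,-0.52,0.01], [0.03,-0.33,-0.23,0.00], [-0.05,0.69,0.48,-0.01]] + [[-0.08, -0.18, 0.25, 0.02], [-0.06, -0.13, 0.18, 0.02], [-0.07, -0.16, 0.22, 0.02], [-0.08, -0.17, 0.24, 0.02]] + [[0.01, -0.00, 0.0, 0.02],  [0.00, -0.0, 0.0, 0.01],  [-0.01, 0.00, -0.00, -0.02],  [-0.00, 0.00, -0.00, -0.01]]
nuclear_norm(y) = 3.76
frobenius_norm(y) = 2.33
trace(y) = 0.55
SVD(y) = [[-0.49, -0.14, -0.56, -0.65],  [0.56, 0.69, -0.40, -0.22],  [-0.45, 0.31, -0.48, 0.68],  [0.5, -0.64, -0.54, 0.23]] @ diag([1.8320191458617474, 1.3198378924562086, 0.5696120480190427, 0.03571976461705935]) @ [[-0.79, 0.11, -0.24, 0.55], [0.06, -0.82, -0.57, 0.01], [0.27, 0.56, -0.78, -0.07], [-0.55, 0.01, -0.10, -0.83]]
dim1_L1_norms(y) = [1.77, 2.76, 1.8, 2.49]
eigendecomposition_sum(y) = [[(0.8-0j), -0.24+0.00j, 0.22-0.00j, (-0.54+0j)], [-0.62+0.00j, 0.19-0.00j, (-0.17+0j), (0.42+0j)], [0.77-0.00j, -0.23+0.00j, 0.22-0.00j, -0.52+0.00j], [(-0.62+0j), 0.19-0.00j, (-0.17+0j), 0.42+0.00j]] + [[(0.04-0j),  (0.17+0j),  (0.07-0j),  -0.03+0.00j], [(-0.22+0j),  (-0.96-0j),  (-0.4+0j),  0.18-0.00j], [(-0.07+0j),  (-0.31-0j),  (-0.13+0j),  (0.06-0j)], [(0.12-0j),  0.54+0.00j,  (0.22-0j),  (-0.1+0j)]] + [[-0.11+0.07j, (-0.03+0.03j), (0.14-0.04j), 0.06+0.01j], [0.01+0.01j, 0.00+0.00j, (-0.01-0.02j), (-0-0.01j)], [-0.05-0.03j, -0.02-0.01j, (0.05+0.05j), (0.01+0.03j)], [(-0.18+0.09j), (-0.05+0.04j), (0.22-0.03j), 0.09+0.03j]] + [[(-0.11-0.07j), -0.03-0.03j, 0.14+0.04j, 0.06-0.01j], [0.01-0.01j, 0.00-0.00j, (-0.01+0.02j), (-0+0.01j)], [-0.05+0.03j, (-0.02+0.01j), (0.05-0.05j), 0.01-0.03j], [-0.18-0.09j, (-0.05-0.04j), 0.22+0.03j, (0.09-0.03j)]]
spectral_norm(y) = 1.83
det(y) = -0.05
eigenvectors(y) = [[-0.57+0.00j, (-0.14+0j), (-0.51+0.08j), (-0.51-0.08j)], [(0.44+0j), (0.83+0j), 0.02+0.07j, (0.02-0.07j)], [(-0.55+0j), 0.27+0.00j, (-0.14-0.21j), (-0.14+0.21j)], [(0.44+0j), (-0.47+0j), (-0.82+0j), (-0.82-0j)]]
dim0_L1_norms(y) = [2.88, 2.09, 1.84, 2.01]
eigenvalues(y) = [(1.62+0j), (-1.15+0j), (0.04+0.16j), (0.04-0.16j)]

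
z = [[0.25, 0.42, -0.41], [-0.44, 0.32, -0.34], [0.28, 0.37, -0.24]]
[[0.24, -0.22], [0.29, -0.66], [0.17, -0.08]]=z@ [[-0.15, 0.76], [0.34, -0.41], [-0.34, 0.57]]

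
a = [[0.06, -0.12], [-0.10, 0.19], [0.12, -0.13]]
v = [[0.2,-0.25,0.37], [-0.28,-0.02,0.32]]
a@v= [[0.05, -0.01, -0.02], [-0.07, 0.02, 0.02], [0.06, -0.03, 0.0]]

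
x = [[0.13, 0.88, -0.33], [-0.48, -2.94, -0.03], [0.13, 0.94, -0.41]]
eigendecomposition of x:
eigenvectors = [[0.31, -0.99, 0.62],[-0.89, 0.16, -0.13],[0.34, 0.05, 0.77]]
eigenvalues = [-2.76, 0.01, -0.46]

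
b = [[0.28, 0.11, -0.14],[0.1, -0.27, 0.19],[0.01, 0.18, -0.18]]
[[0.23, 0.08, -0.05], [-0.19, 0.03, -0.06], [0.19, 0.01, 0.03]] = b@[[0.35, 0.27, -0.25], [0.35, -0.06, 0.05], [-0.67, -0.09, -0.11]]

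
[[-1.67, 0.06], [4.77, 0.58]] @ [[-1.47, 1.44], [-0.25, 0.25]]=[[2.44,-2.39], [-7.16,7.01]]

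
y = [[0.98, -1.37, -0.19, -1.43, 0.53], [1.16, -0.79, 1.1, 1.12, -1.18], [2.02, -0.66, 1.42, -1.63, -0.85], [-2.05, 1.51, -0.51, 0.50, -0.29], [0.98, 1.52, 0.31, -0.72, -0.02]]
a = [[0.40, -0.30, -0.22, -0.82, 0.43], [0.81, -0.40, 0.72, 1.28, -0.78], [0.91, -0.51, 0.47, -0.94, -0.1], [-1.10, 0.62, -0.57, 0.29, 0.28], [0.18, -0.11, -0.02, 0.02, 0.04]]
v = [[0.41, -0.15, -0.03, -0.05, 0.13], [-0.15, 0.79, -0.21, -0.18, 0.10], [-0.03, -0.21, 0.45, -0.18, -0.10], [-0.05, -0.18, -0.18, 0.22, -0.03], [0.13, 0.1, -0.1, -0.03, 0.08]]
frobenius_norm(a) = 3.01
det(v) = 0.00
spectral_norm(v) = 0.94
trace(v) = 1.95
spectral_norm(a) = 2.24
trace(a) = 0.80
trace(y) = 2.09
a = v @ y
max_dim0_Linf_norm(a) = 1.28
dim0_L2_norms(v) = [0.46, 0.86, 0.54, 0.34, 0.21]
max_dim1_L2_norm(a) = 1.89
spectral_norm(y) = 4.45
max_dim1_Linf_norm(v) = 0.79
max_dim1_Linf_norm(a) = 1.28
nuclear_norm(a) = 4.61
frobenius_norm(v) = 1.18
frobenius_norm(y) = 5.65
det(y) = -4.10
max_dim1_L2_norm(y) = 3.15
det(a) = -0.00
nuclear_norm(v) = 1.95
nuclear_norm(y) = 10.32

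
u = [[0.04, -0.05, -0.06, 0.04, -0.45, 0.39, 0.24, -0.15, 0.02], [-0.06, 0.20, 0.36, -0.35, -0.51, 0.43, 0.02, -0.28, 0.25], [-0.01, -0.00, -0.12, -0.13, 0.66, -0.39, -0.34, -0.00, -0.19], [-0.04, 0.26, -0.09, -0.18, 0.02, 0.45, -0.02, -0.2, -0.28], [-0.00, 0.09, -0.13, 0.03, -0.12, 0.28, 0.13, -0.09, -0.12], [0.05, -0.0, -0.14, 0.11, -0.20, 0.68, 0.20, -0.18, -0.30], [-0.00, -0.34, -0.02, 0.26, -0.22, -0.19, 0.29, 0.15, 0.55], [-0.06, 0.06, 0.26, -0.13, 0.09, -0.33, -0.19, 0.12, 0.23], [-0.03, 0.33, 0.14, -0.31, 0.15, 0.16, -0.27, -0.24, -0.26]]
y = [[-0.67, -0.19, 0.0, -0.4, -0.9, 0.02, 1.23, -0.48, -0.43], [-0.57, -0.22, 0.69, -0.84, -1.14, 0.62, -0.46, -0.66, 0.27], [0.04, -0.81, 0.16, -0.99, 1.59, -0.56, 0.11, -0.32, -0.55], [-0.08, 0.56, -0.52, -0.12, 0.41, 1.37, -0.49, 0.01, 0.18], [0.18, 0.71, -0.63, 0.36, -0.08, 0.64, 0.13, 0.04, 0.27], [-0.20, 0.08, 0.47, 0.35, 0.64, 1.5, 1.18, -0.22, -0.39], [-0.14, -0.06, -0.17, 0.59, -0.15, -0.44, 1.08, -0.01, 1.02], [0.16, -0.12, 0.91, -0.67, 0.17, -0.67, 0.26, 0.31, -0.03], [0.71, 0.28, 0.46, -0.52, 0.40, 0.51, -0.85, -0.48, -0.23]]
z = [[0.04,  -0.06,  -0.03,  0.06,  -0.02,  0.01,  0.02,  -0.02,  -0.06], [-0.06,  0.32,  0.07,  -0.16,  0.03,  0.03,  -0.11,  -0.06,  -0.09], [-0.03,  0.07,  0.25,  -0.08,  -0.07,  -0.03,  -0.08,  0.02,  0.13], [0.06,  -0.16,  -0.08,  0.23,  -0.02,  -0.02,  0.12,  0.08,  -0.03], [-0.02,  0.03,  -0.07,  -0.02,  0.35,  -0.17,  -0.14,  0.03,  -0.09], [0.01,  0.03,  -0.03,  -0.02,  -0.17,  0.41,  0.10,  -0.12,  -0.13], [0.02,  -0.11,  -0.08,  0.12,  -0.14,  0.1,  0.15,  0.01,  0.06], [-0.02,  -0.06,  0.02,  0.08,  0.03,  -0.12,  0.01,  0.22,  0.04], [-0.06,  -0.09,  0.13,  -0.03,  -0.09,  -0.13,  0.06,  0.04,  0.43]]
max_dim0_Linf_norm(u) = 0.68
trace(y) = 1.73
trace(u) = 0.65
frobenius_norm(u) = 2.20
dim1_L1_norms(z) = [0.32, 0.93, 0.76, 0.8, 0.92, 1.02, 0.79, 0.6, 1.06]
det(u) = 0.00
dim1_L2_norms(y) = [1.84, 1.99, 2.22, 1.71, 1.25, 2.15, 1.68, 1.4, 1.58]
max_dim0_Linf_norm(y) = 1.59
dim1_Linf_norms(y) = [1.23, 1.14, 1.59, 1.37, 0.71, 1.5, 1.08, 0.91, 0.85]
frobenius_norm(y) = 5.35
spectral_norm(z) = 0.66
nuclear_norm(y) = 13.59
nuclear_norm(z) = 2.41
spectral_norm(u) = 1.54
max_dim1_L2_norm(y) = 2.22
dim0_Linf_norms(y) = [0.71, 0.81, 0.91, 0.99, 1.59, 1.5, 1.23, 0.66, 1.02]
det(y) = -0.05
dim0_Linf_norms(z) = [0.06, 0.32, 0.25, 0.23, 0.35, 0.41, 0.15, 0.22, 0.43]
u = y @ z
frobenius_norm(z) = 1.11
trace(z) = 2.40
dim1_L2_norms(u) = [0.67, 0.94, 0.88, 0.66, 0.4, 0.84, 0.82, 0.56, 0.69]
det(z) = 0.00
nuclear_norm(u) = 4.28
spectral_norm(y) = 2.77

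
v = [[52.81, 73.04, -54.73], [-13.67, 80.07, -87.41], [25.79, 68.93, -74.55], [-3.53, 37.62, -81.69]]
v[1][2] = -87.41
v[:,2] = [-54.73, -87.41, -74.55, -81.69]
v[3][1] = 37.62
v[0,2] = -54.73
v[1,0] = -13.67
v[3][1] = 37.62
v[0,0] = 52.81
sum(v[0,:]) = 71.12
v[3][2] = -81.69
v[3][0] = -3.53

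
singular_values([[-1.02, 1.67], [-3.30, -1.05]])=[3.51, 1.88]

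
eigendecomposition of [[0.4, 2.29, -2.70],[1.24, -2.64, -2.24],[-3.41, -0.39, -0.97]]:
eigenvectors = [[(0.74+0j), 0.16+0.45j, (0.16-0.45j)], [(0.35+0j), -0.65+0.00j, -0.65-0.00j], [(-0.58+0j), -0.13+0.57j, (-0.13-0.57j)]]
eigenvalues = [(3.62+0j), (-3.41+1.11j), (-3.41-1.11j)]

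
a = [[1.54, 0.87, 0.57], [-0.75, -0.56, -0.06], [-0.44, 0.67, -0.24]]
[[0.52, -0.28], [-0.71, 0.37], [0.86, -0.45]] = a @ [[0.34, -0.18],[0.97, -0.51],[-1.48, 0.78]]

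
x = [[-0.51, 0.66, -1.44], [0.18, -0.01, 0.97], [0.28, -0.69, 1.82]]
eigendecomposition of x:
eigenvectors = [[-0.98, -0.41, 0.11], [0.08, 0.55, -0.87], [0.15, 0.73, -0.48]]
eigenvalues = [-0.34, 1.14, 0.5]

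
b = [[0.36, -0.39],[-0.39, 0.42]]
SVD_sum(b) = [[0.36, -0.39], [-0.39, 0.42]] + [[-0.00,-0.00], [-0.0,-0.0]]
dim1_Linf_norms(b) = [0.39, 0.42]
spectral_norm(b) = 0.78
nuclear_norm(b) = 0.78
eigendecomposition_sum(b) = [[-0.0, -0.00], [-0.00, -0.00]] + [[0.36,-0.39], [-0.39,0.42]]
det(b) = -0.00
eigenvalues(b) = [-0.0, 0.78]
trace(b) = 0.78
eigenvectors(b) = [[-0.73, 0.68], [-0.68, -0.73]]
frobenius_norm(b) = 0.78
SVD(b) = [[-0.68,0.73], [0.73,0.68]] @ diag([0.7811521443121591, 0.00115214431215896]) @ [[-0.68, 0.73], [-0.73, -0.68]]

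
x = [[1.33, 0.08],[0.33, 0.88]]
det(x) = 1.144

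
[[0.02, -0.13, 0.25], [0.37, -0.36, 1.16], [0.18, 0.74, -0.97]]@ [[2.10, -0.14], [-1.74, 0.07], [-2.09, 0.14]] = [[-0.25, 0.02],[-1.02, 0.09],[1.12, -0.11]]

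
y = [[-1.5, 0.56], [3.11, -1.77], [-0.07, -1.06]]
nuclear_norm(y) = 4.93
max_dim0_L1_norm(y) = 4.68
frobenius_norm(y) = 4.06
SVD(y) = [[-0.40,-0.26], [0.91,0.01], [0.12,-0.96]] @ diag([3.9393352068436767, 0.9893119468205588]) @ [[0.87, -0.5],  [0.5, 0.87]]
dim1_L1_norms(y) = [2.06, 4.88, 1.13]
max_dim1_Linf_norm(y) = 3.11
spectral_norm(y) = 3.94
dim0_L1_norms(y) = [4.68, 3.39]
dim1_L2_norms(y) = [1.6, 3.58, 1.06]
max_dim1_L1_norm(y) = 4.88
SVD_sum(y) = [[-1.37,  0.79], [3.11,  -1.78], [0.40,  -0.23]] + [[-0.13, -0.23],[0.0, 0.01],[-0.47, -0.83]]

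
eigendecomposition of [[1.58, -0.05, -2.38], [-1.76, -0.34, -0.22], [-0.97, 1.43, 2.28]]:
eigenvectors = [[0.70+0.00j, (0.04+0.48j), (0.04-0.48j)], [-0.26+0.00j, -0.76+0.00j, -0.76-0.00j], [-0.67+0.00j, 0.29+0.33j, 0.29-0.33j]]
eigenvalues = [(3.86+0j), (-0.17+1.22j), (-0.17-1.22j)]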